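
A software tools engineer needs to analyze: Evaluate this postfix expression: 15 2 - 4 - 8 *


Processing tokens left to right:
Push 15, Push 2
Pop 15 and 2, compute 15 - 2 = 13, push 13
Push 4
Pop 13 and 4, compute 13 - 4 = 9, push 9
Push 8
Pop 9 and 8, compute 9 * 8 = 72, push 72
Stack result: 72

72


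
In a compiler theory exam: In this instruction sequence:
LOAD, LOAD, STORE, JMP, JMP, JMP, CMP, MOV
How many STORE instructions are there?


Scanning instruction sequence for STORE:
  Position 1: LOAD
  Position 2: LOAD
  Position 3: STORE <- MATCH
  Position 4: JMP
  Position 5: JMP
  Position 6: JMP
  Position 7: CMP
  Position 8: MOV
Matches at positions: [3]
Total STORE count: 1

1


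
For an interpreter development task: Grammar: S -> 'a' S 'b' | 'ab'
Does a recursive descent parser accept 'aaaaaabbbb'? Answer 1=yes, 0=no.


Grammar accepts strings of the form a^n b^n (n >= 1)
Word: 'aaaaaabbbb'
Counting: 6 a's and 4 b's
Check: 6 == 4? No
Mismatch: a-count != b-count
Rejected

0


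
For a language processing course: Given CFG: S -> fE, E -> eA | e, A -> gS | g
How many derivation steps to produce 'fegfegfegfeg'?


Grammar: S -> fE, E -> eA | e, A -> gS | g
Deriving 'fegfegfegfeg':
Step 1: S -> fE => fE
Step 2: E -> eA => feA
Step 3: A -> gS => fegS
Step 4: S -> fE => fegfE
Step 5: E -> eA => fegfeA
Step 6: A -> gS => fegfegS
Step 7: S -> fE => fegfegfE
Step 8: E -> eA => fegfegfeA
Step 9: A -> gS => fegfegfegS
Step 10: S -> fE => fegfegfegfE
Step 11: E -> eA => fegfegfegfeA
Step 12: A -> g => fegfegfegfeg
Total derivation steps: 12

12


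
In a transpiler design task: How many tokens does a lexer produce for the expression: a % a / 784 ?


Scanning 'a % a / 784'
Token 1: 'a' -> identifier
Token 2: '%' -> operator
Token 3: 'a' -> identifier
Token 4: '/' -> operator
Token 5: '784' -> integer_literal
Total tokens: 5

5


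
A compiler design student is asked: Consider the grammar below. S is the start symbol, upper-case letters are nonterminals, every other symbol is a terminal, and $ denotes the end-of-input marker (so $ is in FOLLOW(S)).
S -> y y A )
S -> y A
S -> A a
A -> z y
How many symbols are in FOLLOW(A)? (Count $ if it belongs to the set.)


S is the start symbol and does not occur in any rule body, so FOLLOW(S) = {$}.
Examining every occurrence of A in a rule body:
  S -> y y A ) : A is followed by terminal ')' -> add ')'
  S -> y A : A is at the right end -> add FOLLOW(S) = {$}
  S -> A a : A is followed by terminal 'a' -> add 'a'
  A -> z y : A does not occur in the body -> contributes nothing
FOLLOW(A) = {), a, $}
Count: 3

3


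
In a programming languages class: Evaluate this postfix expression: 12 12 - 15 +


Processing tokens left to right:
Push 12, Push 12
Pop 12 and 12, compute 12 - 12 = 0, push 0
Push 15
Pop 0 and 15, compute 0 + 15 = 15, push 15
Stack result: 15

15


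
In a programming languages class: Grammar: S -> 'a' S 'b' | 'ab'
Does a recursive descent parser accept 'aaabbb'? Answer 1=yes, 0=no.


Grammar accepts strings of the form a^n b^n (n >= 1)
Word: 'aaabbb'
Counting: 3 a's and 3 b's
Check: 3 == 3? Yes
Derivation (S -> aSb applied 2 time(s), then S -> ab): S => aSb => aaSbb => aaabbb
Accepted

1


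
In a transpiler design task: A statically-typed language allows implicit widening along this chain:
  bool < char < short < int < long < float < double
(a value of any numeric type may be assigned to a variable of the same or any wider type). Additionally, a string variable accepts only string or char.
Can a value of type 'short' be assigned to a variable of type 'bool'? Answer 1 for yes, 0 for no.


Target variable type: bool
Source value type: short
Numeric ranks: short=2, bool=0
Widening allowed iff rank(source) <= rank(target): 2 <= 0? No
Result: 0

0


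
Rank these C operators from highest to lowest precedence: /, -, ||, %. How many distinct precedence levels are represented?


Looking up precedence for each operator:
  / -> precedence 6
  - -> precedence 5
  || -> precedence 1
  % -> precedence 6
Sorted highest to lowest: /, %, -, ||
Distinct precedence values: [6, 5, 1]
Number of distinct levels: 3

3


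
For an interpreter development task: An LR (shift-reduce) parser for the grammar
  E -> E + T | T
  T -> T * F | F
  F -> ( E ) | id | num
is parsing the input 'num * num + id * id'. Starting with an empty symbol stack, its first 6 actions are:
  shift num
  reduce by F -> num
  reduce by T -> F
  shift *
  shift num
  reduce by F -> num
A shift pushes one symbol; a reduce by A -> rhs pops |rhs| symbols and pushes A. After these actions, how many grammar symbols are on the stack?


Tracking the symbol stack through each action:
  Action 1: shift 'num' : push -> stack = [num] (size 1)
  Action 2: reduce by F -> num : pop 1, push F -> stack = [F] (size 1)
  Action 3: reduce by T -> F : pop 1, push T -> stack = [T] (size 1)
  Action 4: shift '*' : push -> stack = [T, *] (size 2)
  Action 5: shift 'num' : push -> stack = [T, *, num] (size 3)
  Action 6: reduce by F -> num : pop 1, push F -> stack = [T, *, F] (size 3)
Final stack size: 3

3


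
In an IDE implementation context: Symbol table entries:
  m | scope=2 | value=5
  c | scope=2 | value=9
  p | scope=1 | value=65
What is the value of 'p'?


Searching symbol table for 'p':
  m | scope=2 | value=5
  c | scope=2 | value=9
  p | scope=1 | value=65 <- MATCH
Found 'p' at scope 1 with value 65

65


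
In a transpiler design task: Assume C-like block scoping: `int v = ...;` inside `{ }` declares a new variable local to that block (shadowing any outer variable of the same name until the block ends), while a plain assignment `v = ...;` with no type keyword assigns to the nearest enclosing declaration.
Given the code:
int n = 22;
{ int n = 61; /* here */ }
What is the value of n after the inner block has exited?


Analyzing scoping rules:
Outer scope: declares n = 22
Inner block: 'int n = 61;' declares a NEW n that shadows the outer one
When the block exits the inner n goes out of scope; the outer n was never modified -> 22
Result: 22

22


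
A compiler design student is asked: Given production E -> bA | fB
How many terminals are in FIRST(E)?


Production: E -> bA | fB
Examining each alternative for leading terminals:
  E -> bA : first terminal = 'b'
  E -> fB : first terminal = 'f'
FIRST(E) = {b, f}
Count: 2

2


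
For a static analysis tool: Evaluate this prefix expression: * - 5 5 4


Parsing prefix expression: * - 5 5 4
Step 1: Innermost operation '- 5 5'
  5 - 5 = 0
Step 2: Outer operation '* [0] 4'
  0 * 4 = 0

0


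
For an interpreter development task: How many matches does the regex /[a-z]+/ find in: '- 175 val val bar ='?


Pattern: /[a-z]+/ (identifiers)
Input: '- 175 val val bar ='
Scanning for matches:
  Match 1: 'val'
  Match 2: 'val'
  Match 3: 'bar'
Total matches: 3

3


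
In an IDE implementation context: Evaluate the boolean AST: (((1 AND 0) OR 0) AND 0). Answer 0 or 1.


Step 1: Evaluate inner node
  1 AND 0 = 0
Step 2: Evaluate next node
  0 OR 0 = 0
Step 3: Evaluate root node
  0 AND 0 = 0

0


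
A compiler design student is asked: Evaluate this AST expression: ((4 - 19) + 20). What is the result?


Expression: ((4 - 19) + 20)
Evaluating step by step:
  4 - 19 = -15
  -15 + 20 = 5
Result: 5

5


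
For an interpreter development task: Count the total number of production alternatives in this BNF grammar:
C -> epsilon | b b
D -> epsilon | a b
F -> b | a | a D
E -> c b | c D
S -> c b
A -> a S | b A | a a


Counting alternatives per rule:
  C: 2 alternative(s)
  D: 2 alternative(s)
  F: 3 alternative(s)
  E: 2 alternative(s)
  S: 1 alternative(s)
  A: 3 alternative(s)
Sum: 2 + 2 + 3 + 2 + 1 + 3 = 13

13


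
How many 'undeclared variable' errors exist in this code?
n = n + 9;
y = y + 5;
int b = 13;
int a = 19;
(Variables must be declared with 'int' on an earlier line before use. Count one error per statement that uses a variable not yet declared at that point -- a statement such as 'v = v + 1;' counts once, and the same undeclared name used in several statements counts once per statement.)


Scanning code line by line:
  Line 1: use 'n' -> ERROR (undeclared)
  Line 2: use 'y' -> ERROR (undeclared)
  Line 3: declare 'b' -> declared = ['b']
  Line 4: declare 'a' -> declared = ['a', 'b']
Total undeclared variable errors: 2

2


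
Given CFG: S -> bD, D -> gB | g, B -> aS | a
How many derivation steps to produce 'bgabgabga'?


Grammar: S -> bD, D -> gB | g, B -> aS | a
Deriving 'bgabgabga':
Step 1: S -> bD => bD
Step 2: D -> gB => bgB
Step 3: B -> aS => bgaS
Step 4: S -> bD => bgabD
Step 5: D -> gB => bgabgB
Step 6: B -> aS => bgabgaS
Step 7: S -> bD => bgabgabD
Step 8: D -> gB => bgabgabgB
Step 9: B -> a => bgabgabga
Total derivation steps: 9

9


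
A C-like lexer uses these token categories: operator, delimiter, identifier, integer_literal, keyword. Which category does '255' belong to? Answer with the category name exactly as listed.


Token: '255'
Checking categories:
  identifier: no
  integer_literal: YES
  operator: no
  keyword: no
  delimiter: no
Category: integer_literal

integer_literal


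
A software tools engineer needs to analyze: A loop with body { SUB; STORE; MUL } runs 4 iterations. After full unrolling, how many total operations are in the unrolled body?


Loop body operations: SUB, STORE, MUL (3 ops per iteration)
Unrolling 4 iterations:
  Iteration 1: SUB, STORE, MUL (3 ops)
  Iteration 2: SUB, STORE, MUL (3 ops)
  Iteration 3: SUB, STORE, MUL (3 ops)
  Iteration 4: SUB, STORE, MUL (3 ops)
Total: 4 iterations * 3 ops/iter = 12 operations

12


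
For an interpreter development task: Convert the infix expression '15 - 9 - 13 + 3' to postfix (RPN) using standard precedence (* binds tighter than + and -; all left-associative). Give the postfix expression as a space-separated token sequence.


Applying the shunting-yard algorithm:
  Operand 15 -> output
  Push '-' onto operator stack -> op-stack: [-]
  Operand 9 -> output
  See '-' (prec 1); top '-' (prec 1) >= it -> pop '-' to output
  Push '-' onto operator stack -> op-stack: [-]
  Operand 13 -> output
  See '+' (prec 1); top '-' (prec 1) >= it -> pop '-' to output
  Push '+' onto operator stack -> op-stack: [+]
  Operand 3 -> output
  End of input: pop '+' to output
Postfix result: 15 9 - 13 - 3 +

15 9 - 13 - 3 +


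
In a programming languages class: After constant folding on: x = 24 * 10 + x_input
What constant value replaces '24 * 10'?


Identifying constant sub-expression:
  Original: x = 24 * 10 + x_input
  24 and 10 are both compile-time constants
  Evaluating: 24 * 10 = 240
  After folding: x = 240 + x_input

240


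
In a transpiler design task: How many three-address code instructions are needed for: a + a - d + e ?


Expression: a + a - d + e
Generating three-address code (respecting * over +/- precedence):
  Instruction 1: t1 = a + a
  Instruction 2: t2 = t1 - d
  Instruction 3: t3 = t2 + e
Total instructions: 3

3


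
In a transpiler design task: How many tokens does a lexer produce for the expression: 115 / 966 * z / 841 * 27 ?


Scanning '115 / 966 * z / 841 * 27'
Token 1: '115' -> integer_literal
Token 2: '/' -> operator
Token 3: '966' -> integer_literal
Token 4: '*' -> operator
Token 5: 'z' -> identifier
Token 6: '/' -> operator
Token 7: '841' -> integer_literal
Token 8: '*' -> operator
Token 9: '27' -> integer_literal
Total tokens: 9

9


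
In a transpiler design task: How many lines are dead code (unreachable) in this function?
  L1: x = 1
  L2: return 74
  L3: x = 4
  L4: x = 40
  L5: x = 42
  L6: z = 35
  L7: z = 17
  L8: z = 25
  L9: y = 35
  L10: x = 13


Analyzing control flow:
  L1: reachable (before return)
  L2: reachable (return statement)
  L3: DEAD (after return at L2)
  L4: DEAD (after return at L2)
  L5: DEAD (after return at L2)
  L6: DEAD (after return at L2)
  L7: DEAD (after return at L2)
  L8: DEAD (after return at L2)
  L9: DEAD (after return at L2)
  L10: DEAD (after return at L2)
Return at L2, total lines = 10
Dead lines: L3 through L10
Count: 8

8


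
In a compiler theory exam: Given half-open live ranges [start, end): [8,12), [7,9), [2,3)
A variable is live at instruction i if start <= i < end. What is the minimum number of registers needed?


Live ranges:
  Var0: [8, 12)
  Var1: [7, 9)
  Var2: [2, 3)
Sweep-line events (position, delta, active):
  pos=2 start -> active=1
  pos=3 end -> active=0
  pos=7 start -> active=1
  pos=8 start -> active=2
  pos=9 end -> active=1
  pos=12 end -> active=0
Maximum simultaneous active: 2
Minimum registers needed: 2

2


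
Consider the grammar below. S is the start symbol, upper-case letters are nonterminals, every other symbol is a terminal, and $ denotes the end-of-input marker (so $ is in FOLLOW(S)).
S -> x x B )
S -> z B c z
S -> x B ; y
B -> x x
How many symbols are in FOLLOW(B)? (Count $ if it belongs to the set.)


S is the start symbol and does not occur in any rule body, so FOLLOW(S) = {$}.
Examining every occurrence of B in a rule body:
  S -> x x B ) : B is followed by terminal ')' -> add ')'
  S -> z B c z : B is followed by terminal 'c' -> add 'c'
  S -> x B ; y : B is followed by terminal ';' -> add ';'
  B -> x x : B does not occur in the body -> contributes nothing
FOLLOW(B) = {), ;, c}
Count: 3

3


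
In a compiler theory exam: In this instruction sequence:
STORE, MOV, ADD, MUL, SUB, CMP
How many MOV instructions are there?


Scanning instruction sequence for MOV:
  Position 1: STORE
  Position 2: MOV <- MATCH
  Position 3: ADD
  Position 4: MUL
  Position 5: SUB
  Position 6: CMP
Matches at positions: [2]
Total MOV count: 1

1


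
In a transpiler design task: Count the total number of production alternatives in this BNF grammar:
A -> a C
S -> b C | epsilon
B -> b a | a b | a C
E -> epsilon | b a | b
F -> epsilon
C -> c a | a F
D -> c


Counting alternatives per rule:
  A: 1 alternative(s)
  S: 2 alternative(s)
  B: 3 alternative(s)
  E: 3 alternative(s)
  F: 1 alternative(s)
  C: 2 alternative(s)
  D: 1 alternative(s)
Sum: 1 + 2 + 3 + 3 + 1 + 2 + 1 = 13

13


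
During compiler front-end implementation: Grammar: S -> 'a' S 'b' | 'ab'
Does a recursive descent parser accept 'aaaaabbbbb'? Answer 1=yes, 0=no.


Grammar accepts strings of the form a^n b^n (n >= 1)
Word: 'aaaaabbbbb'
Counting: 5 a's and 5 b's
Check: 5 == 5? Yes
Derivation (S -> aSb applied 4 time(s), then S -> ab): S => aSb => aaSbb => aaaSbbb => aaaaSbbbb => aaaaabbbbb
Accepted

1


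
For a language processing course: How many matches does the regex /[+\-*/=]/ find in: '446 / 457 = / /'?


Pattern: /[+\-*/=]/ (operators)
Input: '446 / 457 = / /'
Scanning for matches:
  Match 1: '/'
  Match 2: '='
  Match 3: '/'
  Match 4: '/'
Total matches: 4

4


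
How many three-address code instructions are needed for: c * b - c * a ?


Expression: c * b - c * a
Generating three-address code (respecting * over +/- precedence):
  Instruction 1: t1 = c * b
  Instruction 2: t2 = c * a
  Instruction 3: t3 = t1 - t2
Total instructions: 3

3


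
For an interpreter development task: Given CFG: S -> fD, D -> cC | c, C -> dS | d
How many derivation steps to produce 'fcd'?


Grammar: S -> fD, D -> cC | c, C -> dS | d
Deriving 'fcd':
Step 1: S -> fD => fD
Step 2: D -> cC => fcC
Step 3: C -> d => fcd
Total derivation steps: 3

3


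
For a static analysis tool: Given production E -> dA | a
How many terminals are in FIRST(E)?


Production: E -> dA | a
Examining each alternative for leading terminals:
  E -> dA : first terminal = 'd'
  E -> a : first terminal = 'a'
FIRST(E) = {a, d}
Count: 2

2


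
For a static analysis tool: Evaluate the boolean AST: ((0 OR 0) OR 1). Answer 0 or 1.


Step 1: Evaluate inner node
  0 OR 0 = 0
Step 2: Evaluate root node
  0 OR 1 = 1

1


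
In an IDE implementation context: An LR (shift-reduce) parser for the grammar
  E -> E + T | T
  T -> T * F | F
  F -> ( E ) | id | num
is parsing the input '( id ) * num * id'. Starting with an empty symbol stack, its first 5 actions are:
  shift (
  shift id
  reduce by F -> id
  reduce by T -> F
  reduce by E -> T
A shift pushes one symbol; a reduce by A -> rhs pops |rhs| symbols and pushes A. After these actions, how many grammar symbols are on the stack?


Tracking the symbol stack through each action:
  Action 1: shift '(' : push -> stack = [(] (size 1)
  Action 2: shift 'id' : push -> stack = [(, id] (size 2)
  Action 3: reduce by F -> id : pop 1, push F -> stack = [(, F] (size 2)
  Action 4: reduce by T -> F : pop 1, push T -> stack = [(, T] (size 2)
  Action 5: reduce by E -> T : pop 1, push E -> stack = [(, E] (size 2)
Final stack size: 2

2


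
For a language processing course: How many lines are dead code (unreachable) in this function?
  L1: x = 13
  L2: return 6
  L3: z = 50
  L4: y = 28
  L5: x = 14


Analyzing control flow:
  L1: reachable (before return)
  L2: reachable (return statement)
  L3: DEAD (after return at L2)
  L4: DEAD (after return at L2)
  L5: DEAD (after return at L2)
Return at L2, total lines = 5
Dead lines: L3 through L5
Count: 3

3


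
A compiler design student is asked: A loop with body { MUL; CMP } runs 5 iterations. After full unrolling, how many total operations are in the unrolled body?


Loop body operations: MUL, CMP (2 ops per iteration)
Unrolling 5 iterations:
  Iteration 1: MUL, CMP (2 ops)
  Iteration 2: MUL, CMP (2 ops)
  Iteration 3: MUL, CMP (2 ops)
  Iteration 4: MUL, CMP (2 ops)
  Iteration 5: MUL, CMP (2 ops)
Total: 5 iterations * 2 ops/iter = 10 operations

10


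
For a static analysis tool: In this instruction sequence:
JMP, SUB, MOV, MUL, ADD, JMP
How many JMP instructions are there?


Scanning instruction sequence for JMP:
  Position 1: JMP <- MATCH
  Position 2: SUB
  Position 3: MOV
  Position 4: MUL
  Position 5: ADD
  Position 6: JMP <- MATCH
Matches at positions: [1, 6]
Total JMP count: 2

2


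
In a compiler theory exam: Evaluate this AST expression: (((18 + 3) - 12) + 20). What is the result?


Expression: (((18 + 3) - 12) + 20)
Evaluating step by step:
  18 + 3 = 21
  21 - 12 = 9
  9 + 20 = 29
Result: 29

29


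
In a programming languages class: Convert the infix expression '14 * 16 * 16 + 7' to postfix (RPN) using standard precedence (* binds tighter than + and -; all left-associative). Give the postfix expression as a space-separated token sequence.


Applying the shunting-yard algorithm:
  Operand 14 -> output
  Push '*' onto operator stack -> op-stack: [*]
  Operand 16 -> output
  See '*' (prec 2); top '*' (prec 2) >= it -> pop '*' to output
  Push '*' onto operator stack -> op-stack: [*]
  Operand 16 -> output
  See '+' (prec 1); top '*' (prec 2) >= it -> pop '*' to output
  Push '+' onto operator stack -> op-stack: [+]
  Operand 7 -> output
  End of input: pop '+' to output
Postfix result: 14 16 * 16 * 7 +

14 16 * 16 * 7 +


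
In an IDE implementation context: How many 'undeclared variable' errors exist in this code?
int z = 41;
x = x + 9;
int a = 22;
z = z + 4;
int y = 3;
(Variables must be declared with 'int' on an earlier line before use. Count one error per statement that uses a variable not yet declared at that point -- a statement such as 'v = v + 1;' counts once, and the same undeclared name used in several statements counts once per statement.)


Scanning code line by line:
  Line 1: declare 'z' -> declared = ['z']
  Line 2: use 'x' -> ERROR (undeclared)
  Line 3: declare 'a' -> declared = ['a', 'z']
  Line 4: use 'z' -> OK (declared)
  Line 5: declare 'y' -> declared = ['a', 'y', 'z']
Total undeclared variable errors: 1

1


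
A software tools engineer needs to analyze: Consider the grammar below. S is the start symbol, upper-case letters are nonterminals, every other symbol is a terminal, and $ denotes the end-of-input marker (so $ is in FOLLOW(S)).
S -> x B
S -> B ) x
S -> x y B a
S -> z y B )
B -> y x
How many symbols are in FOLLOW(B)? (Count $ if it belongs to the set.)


S is the start symbol and does not occur in any rule body, so FOLLOW(S) = {$}.
Examining every occurrence of B in a rule body:
  S -> x B : B is at the right end -> add FOLLOW(S) = {$}
  S -> B ) x : B is followed by terminal ')' -> add ')'
  S -> x y B a : B is followed by terminal 'a' -> add 'a'
  S -> z y B ) : B is followed by terminal ')' -> add ')' (already in the set)
  B -> y x : B does not occur in the body -> contributes nothing
FOLLOW(B) = {), a, $}
Count: 3

3


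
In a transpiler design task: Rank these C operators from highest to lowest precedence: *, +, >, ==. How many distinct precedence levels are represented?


Looking up precedence for each operator:
  * -> precedence 6
  + -> precedence 5
  > -> precedence 4
  == -> precedence 3
Sorted highest to lowest: *, +, >, ==
Distinct precedence values: [6, 5, 4, 3]
Number of distinct levels: 4

4


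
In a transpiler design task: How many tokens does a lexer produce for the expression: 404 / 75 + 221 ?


Scanning '404 / 75 + 221'
Token 1: '404' -> integer_literal
Token 2: '/' -> operator
Token 3: '75' -> integer_literal
Token 4: '+' -> operator
Token 5: '221' -> integer_literal
Total tokens: 5

5


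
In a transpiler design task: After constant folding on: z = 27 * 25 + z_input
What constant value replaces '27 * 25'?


Identifying constant sub-expression:
  Original: z = 27 * 25 + z_input
  27 and 25 are both compile-time constants
  Evaluating: 27 * 25 = 675
  After folding: z = 675 + z_input

675


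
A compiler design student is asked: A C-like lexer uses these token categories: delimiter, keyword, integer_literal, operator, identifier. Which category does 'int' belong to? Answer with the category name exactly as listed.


Token: 'int'
Checking categories:
  identifier: no
  integer_literal: no
  operator: no
  keyword: YES
  delimiter: no
Category: keyword

keyword


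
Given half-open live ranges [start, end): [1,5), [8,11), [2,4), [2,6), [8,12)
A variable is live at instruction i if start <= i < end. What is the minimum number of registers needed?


Live ranges:
  Var0: [1, 5)
  Var1: [8, 11)
  Var2: [2, 4)
  Var3: [2, 6)
  Var4: [8, 12)
Sweep-line events (position, delta, active):
  pos=1 start -> active=1
  pos=2 start -> active=2
  pos=2 start -> active=3
  pos=4 end -> active=2
  pos=5 end -> active=1
  pos=6 end -> active=0
  pos=8 start -> active=1
  pos=8 start -> active=2
  pos=11 end -> active=1
  pos=12 end -> active=0
Maximum simultaneous active: 3
Minimum registers needed: 3

3


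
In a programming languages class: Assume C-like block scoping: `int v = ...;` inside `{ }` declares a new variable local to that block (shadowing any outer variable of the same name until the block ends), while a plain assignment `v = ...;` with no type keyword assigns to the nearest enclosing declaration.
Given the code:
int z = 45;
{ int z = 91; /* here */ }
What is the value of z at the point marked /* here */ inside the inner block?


Analyzing scoping rules:
Outer scope: declares z = 45
Inner block: 'int z = 91;' declares a NEW z that shadows the outer one
Inside the block the inner declaration is in scope -> 91
Result: 91

91


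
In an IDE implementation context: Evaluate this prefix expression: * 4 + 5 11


Parsing prefix expression: * 4 + 5 11
Step 1: Innermost operation '+ 5 11'
  5 + 11 = 16
Step 2: Outer operation '* 4 [16]'
  4 * 16 = 64

64


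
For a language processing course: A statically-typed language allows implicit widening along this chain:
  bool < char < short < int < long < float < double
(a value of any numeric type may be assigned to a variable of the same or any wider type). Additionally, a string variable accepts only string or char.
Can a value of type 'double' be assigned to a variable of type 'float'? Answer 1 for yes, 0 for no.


Target variable type: float
Source value type: double
Numeric ranks: double=6, float=5
Widening allowed iff rank(source) <= rank(target): 6 <= 5? No
Result: 0

0


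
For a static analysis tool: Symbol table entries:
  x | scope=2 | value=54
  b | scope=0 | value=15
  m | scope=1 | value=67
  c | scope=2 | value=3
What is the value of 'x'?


Searching symbol table for 'x':
  x | scope=2 | value=54 <- MATCH
  b | scope=0 | value=15
  m | scope=1 | value=67
  c | scope=2 | value=3
Found 'x' at scope 2 with value 54

54


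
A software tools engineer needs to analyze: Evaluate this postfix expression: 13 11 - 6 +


Processing tokens left to right:
Push 13, Push 11
Pop 13 and 11, compute 13 - 11 = 2, push 2
Push 6
Pop 2 and 6, compute 2 + 6 = 8, push 8
Stack result: 8

8


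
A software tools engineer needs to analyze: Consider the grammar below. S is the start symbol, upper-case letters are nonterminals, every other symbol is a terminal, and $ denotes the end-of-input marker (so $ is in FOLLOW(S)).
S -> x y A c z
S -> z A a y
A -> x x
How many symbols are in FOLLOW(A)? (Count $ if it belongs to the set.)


S is the start symbol and does not occur in any rule body, so FOLLOW(S) = {$}.
Examining every occurrence of A in a rule body:
  S -> x y A c z : A is followed by terminal 'c' -> add 'c'
  S -> z A a y : A is followed by terminal 'a' -> add 'a'
  A -> x x : A does not occur in the body -> contributes nothing
FOLLOW(A) = {a, c}
Count: 2

2


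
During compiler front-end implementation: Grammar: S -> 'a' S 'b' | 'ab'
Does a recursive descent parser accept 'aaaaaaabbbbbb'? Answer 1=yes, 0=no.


Grammar accepts strings of the form a^n b^n (n >= 1)
Word: 'aaaaaaabbbbbb'
Counting: 7 a's and 6 b's
Check: 7 == 6? No
Mismatch: a-count != b-count
Rejected

0


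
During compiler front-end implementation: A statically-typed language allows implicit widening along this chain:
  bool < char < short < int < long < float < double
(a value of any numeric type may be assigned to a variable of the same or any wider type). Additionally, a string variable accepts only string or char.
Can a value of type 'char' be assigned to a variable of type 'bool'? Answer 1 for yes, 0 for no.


Target variable type: bool
Source value type: char
Numeric ranks: char=1, bool=0
Widening allowed iff rank(source) <= rank(target): 1 <= 0? No
Result: 0

0


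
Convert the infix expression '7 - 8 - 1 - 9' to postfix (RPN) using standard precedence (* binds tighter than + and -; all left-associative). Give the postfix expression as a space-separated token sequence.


Applying the shunting-yard algorithm:
  Operand 7 -> output
  Push '-' onto operator stack -> op-stack: [-]
  Operand 8 -> output
  See '-' (prec 1); top '-' (prec 1) >= it -> pop '-' to output
  Push '-' onto operator stack -> op-stack: [-]
  Operand 1 -> output
  See '-' (prec 1); top '-' (prec 1) >= it -> pop '-' to output
  Push '-' onto operator stack -> op-stack: [-]
  Operand 9 -> output
  End of input: pop '-' to output
Postfix result: 7 8 - 1 - 9 -

7 8 - 1 - 9 -


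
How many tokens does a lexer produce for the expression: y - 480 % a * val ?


Scanning 'y - 480 % a * val'
Token 1: 'y' -> identifier
Token 2: '-' -> operator
Token 3: '480' -> integer_literal
Token 4: '%' -> operator
Token 5: 'a' -> identifier
Token 6: '*' -> operator
Token 7: 'val' -> identifier
Total tokens: 7

7


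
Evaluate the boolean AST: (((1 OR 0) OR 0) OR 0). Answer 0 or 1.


Step 1: Evaluate inner node
  1 OR 0 = 1
Step 2: Evaluate next node
  1 OR 0 = 1
Step 3: Evaluate root node
  1 OR 0 = 1

1


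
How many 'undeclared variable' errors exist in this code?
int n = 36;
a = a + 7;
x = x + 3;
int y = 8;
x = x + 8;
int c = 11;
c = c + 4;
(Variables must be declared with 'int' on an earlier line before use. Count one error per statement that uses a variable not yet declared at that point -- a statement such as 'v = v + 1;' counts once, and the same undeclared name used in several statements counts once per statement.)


Scanning code line by line:
  Line 1: declare 'n' -> declared = ['n']
  Line 2: use 'a' -> ERROR (undeclared)
  Line 3: use 'x' -> ERROR (undeclared)
  Line 4: declare 'y' -> declared = ['n', 'y']
  Line 5: use 'x' -> ERROR (undeclared)
  Line 6: declare 'c' -> declared = ['c', 'n', 'y']
  Line 7: use 'c' -> OK (declared)
Total undeclared variable errors: 3

3


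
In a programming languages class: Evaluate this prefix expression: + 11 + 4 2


Parsing prefix expression: + 11 + 4 2
Step 1: Innermost operation '+ 4 2'
  4 + 2 = 6
Step 2: Outer operation '+ 11 [6]'
  11 + 6 = 17

17


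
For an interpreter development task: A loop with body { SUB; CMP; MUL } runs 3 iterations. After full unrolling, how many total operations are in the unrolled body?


Loop body operations: SUB, CMP, MUL (3 ops per iteration)
Unrolling 3 iterations:
  Iteration 1: SUB, CMP, MUL (3 ops)
  Iteration 2: SUB, CMP, MUL (3 ops)
  Iteration 3: SUB, CMP, MUL (3 ops)
Total: 3 iterations * 3 ops/iter = 9 operations

9


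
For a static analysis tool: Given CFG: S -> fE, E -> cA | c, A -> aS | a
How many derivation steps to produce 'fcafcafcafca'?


Grammar: S -> fE, E -> cA | c, A -> aS | a
Deriving 'fcafcafcafca':
Step 1: S -> fE => fE
Step 2: E -> cA => fcA
Step 3: A -> aS => fcaS
Step 4: S -> fE => fcafE
Step 5: E -> cA => fcafcA
Step 6: A -> aS => fcafcaS
Step 7: S -> fE => fcafcafE
Step 8: E -> cA => fcafcafcA
Step 9: A -> aS => fcafcafcaS
Step 10: S -> fE => fcafcafcafE
Step 11: E -> cA => fcafcafcafcA
Step 12: A -> a => fcafcafcafca
Total derivation steps: 12

12


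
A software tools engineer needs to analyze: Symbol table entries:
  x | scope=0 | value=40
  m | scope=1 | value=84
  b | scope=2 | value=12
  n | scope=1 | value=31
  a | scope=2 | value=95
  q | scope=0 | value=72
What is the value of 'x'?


Searching symbol table for 'x':
  x | scope=0 | value=40 <- MATCH
  m | scope=1 | value=84
  b | scope=2 | value=12
  n | scope=1 | value=31
  a | scope=2 | value=95
  q | scope=0 | value=72
Found 'x' at scope 0 with value 40

40


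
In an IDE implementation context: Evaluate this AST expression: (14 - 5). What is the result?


Expression: (14 - 5)
Evaluating step by step:
  14 - 5 = 9
Result: 9

9


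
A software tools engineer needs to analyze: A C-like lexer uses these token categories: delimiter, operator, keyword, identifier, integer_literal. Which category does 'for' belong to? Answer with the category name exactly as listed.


Token: 'for'
Checking categories:
  identifier: no
  integer_literal: no
  operator: no
  keyword: YES
  delimiter: no
Category: keyword

keyword


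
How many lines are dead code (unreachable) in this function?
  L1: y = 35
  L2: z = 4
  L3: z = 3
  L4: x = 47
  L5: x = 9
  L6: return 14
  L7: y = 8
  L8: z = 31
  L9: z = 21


Analyzing control flow:
  L1: reachable (before return)
  L2: reachable (before return)
  L3: reachable (before return)
  L4: reachable (before return)
  L5: reachable (before return)
  L6: reachable (return statement)
  L7: DEAD (after return at L6)
  L8: DEAD (after return at L6)
  L9: DEAD (after return at L6)
Return at L6, total lines = 9
Dead lines: L7 through L9
Count: 3

3


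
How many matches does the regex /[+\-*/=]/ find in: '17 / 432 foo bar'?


Pattern: /[+\-*/=]/ (operators)
Input: '17 / 432 foo bar'
Scanning for matches:
  Match 1: '/'
Total matches: 1

1


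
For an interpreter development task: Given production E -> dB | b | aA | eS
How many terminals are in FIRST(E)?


Production: E -> dB | b | aA | eS
Examining each alternative for leading terminals:
  E -> dB : first terminal = 'd'
  E -> b : first terminal = 'b'
  E -> aA : first terminal = 'a'
  E -> eS : first terminal = 'e'
FIRST(E) = {a, b, d, e}
Count: 4

4


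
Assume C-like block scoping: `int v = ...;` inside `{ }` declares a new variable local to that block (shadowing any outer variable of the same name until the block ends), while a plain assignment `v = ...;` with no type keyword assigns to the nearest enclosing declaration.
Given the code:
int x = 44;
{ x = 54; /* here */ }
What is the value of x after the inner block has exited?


Analyzing scoping rules:
Outer scope: declares x = 44
Inner block: 'x = 54;' has no type keyword, so it is an assignment to the outer x (no shadowing)
The assignment changed the outer variable itself, so the new value persists after the block -> 54
Result: 54

54


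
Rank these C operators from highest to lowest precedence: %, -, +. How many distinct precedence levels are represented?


Looking up precedence for each operator:
  % -> precedence 6
  - -> precedence 5
  + -> precedence 5
Sorted highest to lowest: %, -, +
Distinct precedence values: [6, 5]
Number of distinct levels: 2

2


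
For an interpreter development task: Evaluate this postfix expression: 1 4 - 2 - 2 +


Processing tokens left to right:
Push 1, Push 4
Pop 1 and 4, compute 1 - 4 = -3, push -3
Push 2
Pop -3 and 2, compute -3 - 2 = -5, push -5
Push 2
Pop -5 and 2, compute -5 + 2 = -3, push -3
Stack result: -3

-3


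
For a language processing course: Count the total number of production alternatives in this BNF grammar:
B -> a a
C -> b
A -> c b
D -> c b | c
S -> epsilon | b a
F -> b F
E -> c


Counting alternatives per rule:
  B: 1 alternative(s)
  C: 1 alternative(s)
  A: 1 alternative(s)
  D: 2 alternative(s)
  S: 2 alternative(s)
  F: 1 alternative(s)
  E: 1 alternative(s)
Sum: 1 + 1 + 1 + 2 + 2 + 1 + 1 = 9

9


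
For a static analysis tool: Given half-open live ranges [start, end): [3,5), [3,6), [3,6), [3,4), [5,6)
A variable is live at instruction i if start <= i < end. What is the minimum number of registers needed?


Live ranges:
  Var0: [3, 5)
  Var1: [3, 6)
  Var2: [3, 6)
  Var3: [3, 4)
  Var4: [5, 6)
Sweep-line events (position, delta, active):
  pos=3 start -> active=1
  pos=3 start -> active=2
  pos=3 start -> active=3
  pos=3 start -> active=4
  pos=4 end -> active=3
  pos=5 end -> active=2
  pos=5 start -> active=3
  pos=6 end -> active=2
  pos=6 end -> active=1
  pos=6 end -> active=0
Maximum simultaneous active: 4
Minimum registers needed: 4

4


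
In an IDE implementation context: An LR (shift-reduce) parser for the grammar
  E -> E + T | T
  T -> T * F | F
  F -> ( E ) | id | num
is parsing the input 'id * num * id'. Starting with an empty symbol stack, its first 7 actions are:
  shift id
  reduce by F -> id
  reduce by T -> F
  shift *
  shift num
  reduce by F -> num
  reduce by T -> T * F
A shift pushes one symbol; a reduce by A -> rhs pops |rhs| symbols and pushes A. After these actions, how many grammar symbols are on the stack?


Tracking the symbol stack through each action:
  Action 1: shift 'id' : push -> stack = [id] (size 1)
  Action 2: reduce by F -> id : pop 1, push F -> stack = [F] (size 1)
  Action 3: reduce by T -> F : pop 1, push T -> stack = [T] (size 1)
  Action 4: shift '*' : push -> stack = [T, *] (size 2)
  Action 5: shift 'num' : push -> stack = [T, *, num] (size 3)
  Action 6: reduce by F -> num : pop 1, push F -> stack = [T, *, F] (size 3)
  Action 7: reduce by T -> T * F : pop 3, push T -> stack = [T] (size 1)
Final stack size: 1

1


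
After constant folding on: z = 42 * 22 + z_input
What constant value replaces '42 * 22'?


Identifying constant sub-expression:
  Original: z = 42 * 22 + z_input
  42 and 22 are both compile-time constants
  Evaluating: 42 * 22 = 924
  After folding: z = 924 + z_input

924


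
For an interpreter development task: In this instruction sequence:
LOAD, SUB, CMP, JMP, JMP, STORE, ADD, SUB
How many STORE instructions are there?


Scanning instruction sequence for STORE:
  Position 1: LOAD
  Position 2: SUB
  Position 3: CMP
  Position 4: JMP
  Position 5: JMP
  Position 6: STORE <- MATCH
  Position 7: ADD
  Position 8: SUB
Matches at positions: [6]
Total STORE count: 1

1


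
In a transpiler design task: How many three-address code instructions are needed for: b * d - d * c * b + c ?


Expression: b * d - d * c * b + c
Generating three-address code (respecting * over +/- precedence):
  Instruction 1: t1 = b * d
  Instruction 2: t2 = d * c
  Instruction 3: t3 = t2 * b
  Instruction 4: t4 = t1 - t3
  Instruction 5: t5 = t4 + c
Total instructions: 5

5


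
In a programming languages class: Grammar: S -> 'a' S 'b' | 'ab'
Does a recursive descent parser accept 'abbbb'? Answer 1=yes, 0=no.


Grammar accepts strings of the form a^n b^n (n >= 1)
Word: 'abbbb'
Counting: 1 a's and 4 b's
Check: 1 == 4? No
Mismatch: a-count != b-count
Rejected

0


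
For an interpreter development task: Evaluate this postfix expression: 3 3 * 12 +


Processing tokens left to right:
Push 3, Push 3
Pop 3 and 3, compute 3 * 3 = 9, push 9
Push 12
Pop 9 and 12, compute 9 + 12 = 21, push 21
Stack result: 21

21


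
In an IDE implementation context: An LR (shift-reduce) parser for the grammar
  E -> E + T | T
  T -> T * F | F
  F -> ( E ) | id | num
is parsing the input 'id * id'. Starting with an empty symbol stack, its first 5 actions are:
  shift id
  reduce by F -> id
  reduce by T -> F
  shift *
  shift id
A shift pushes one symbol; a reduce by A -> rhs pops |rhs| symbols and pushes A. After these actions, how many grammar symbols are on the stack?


Tracking the symbol stack through each action:
  Action 1: shift 'id' : push -> stack = [id] (size 1)
  Action 2: reduce by F -> id : pop 1, push F -> stack = [F] (size 1)
  Action 3: reduce by T -> F : pop 1, push T -> stack = [T] (size 1)
  Action 4: shift '*' : push -> stack = [T, *] (size 2)
  Action 5: shift 'id' : push -> stack = [T, *, id] (size 3)
Final stack size: 3

3


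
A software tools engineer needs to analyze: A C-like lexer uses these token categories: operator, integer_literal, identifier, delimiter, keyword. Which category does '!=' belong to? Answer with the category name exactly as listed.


Token: '!='
Checking categories:
  identifier: no
  integer_literal: no
  operator: YES
  keyword: no
  delimiter: no
Category: operator

operator


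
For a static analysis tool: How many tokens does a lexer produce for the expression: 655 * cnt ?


Scanning '655 * cnt'
Token 1: '655' -> integer_literal
Token 2: '*' -> operator
Token 3: 'cnt' -> identifier
Total tokens: 3

3


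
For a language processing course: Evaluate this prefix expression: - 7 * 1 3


Parsing prefix expression: - 7 * 1 3
Step 1: Innermost operation '* 1 3'
  1 * 3 = 3
Step 2: Outer operation '- 7 [3]'
  7 - 3 = 4

4


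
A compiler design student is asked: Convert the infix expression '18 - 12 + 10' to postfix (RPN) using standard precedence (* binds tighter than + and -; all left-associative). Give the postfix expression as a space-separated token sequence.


Applying the shunting-yard algorithm:
  Operand 18 -> output
  Push '-' onto operator stack -> op-stack: [-]
  Operand 12 -> output
  See '+' (prec 1); top '-' (prec 1) >= it -> pop '-' to output
  Push '+' onto operator stack -> op-stack: [+]
  Operand 10 -> output
  End of input: pop '+' to output
Postfix result: 18 12 - 10 +

18 12 - 10 +


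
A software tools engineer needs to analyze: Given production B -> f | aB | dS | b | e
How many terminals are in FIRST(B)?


Production: B -> f | aB | dS | b | e
Examining each alternative for leading terminals:
  B -> f : first terminal = 'f'
  B -> aB : first terminal = 'a'
  B -> dS : first terminal = 'd'
  B -> b : first terminal = 'b'
  B -> e : first terminal = 'e'
FIRST(B) = {a, b, d, e, f}
Count: 5

5


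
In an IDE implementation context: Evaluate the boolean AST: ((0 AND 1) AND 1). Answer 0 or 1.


Step 1: Evaluate inner node
  0 AND 1 = 0
Step 2: Evaluate root node
  0 AND 1 = 0

0


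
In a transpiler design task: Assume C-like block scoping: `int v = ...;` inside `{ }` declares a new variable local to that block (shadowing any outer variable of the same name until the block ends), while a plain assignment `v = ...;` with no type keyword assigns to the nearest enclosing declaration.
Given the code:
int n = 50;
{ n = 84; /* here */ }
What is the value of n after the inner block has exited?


Analyzing scoping rules:
Outer scope: declares n = 50
Inner block: 'n = 84;' has no type keyword, so it is an assignment to the outer n (no shadowing)
The assignment changed the outer variable itself, so the new value persists after the block -> 84
Result: 84

84
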